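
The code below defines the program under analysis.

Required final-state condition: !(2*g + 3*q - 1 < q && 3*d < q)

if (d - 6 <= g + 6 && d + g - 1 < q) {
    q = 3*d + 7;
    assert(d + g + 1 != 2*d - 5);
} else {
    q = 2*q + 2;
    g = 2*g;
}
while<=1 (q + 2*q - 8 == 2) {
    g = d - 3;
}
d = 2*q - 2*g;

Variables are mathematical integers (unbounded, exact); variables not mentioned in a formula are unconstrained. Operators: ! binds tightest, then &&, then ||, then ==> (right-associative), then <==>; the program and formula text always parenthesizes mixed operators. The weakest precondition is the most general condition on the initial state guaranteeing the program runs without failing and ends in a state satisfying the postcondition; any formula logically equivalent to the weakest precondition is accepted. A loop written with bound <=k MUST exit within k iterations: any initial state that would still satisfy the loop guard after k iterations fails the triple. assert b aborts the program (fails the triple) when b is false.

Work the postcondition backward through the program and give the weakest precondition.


Working backward. After the program, the postcondition !(2*g + 3*q - 1 < q && 3*d < q) must hold; in canonical form it is !(2*g + 2*q < 1 && 3*d < q).
Before d := 2*q - 2*g: !(2*g + 2*q < 1 && 5*q < 6*g)
Before the loop (bound <=1), unroll the exhaustion recursion (WP_0 = exit-now case; WP_j = one more guarded iteration, up to j = 1):
  WP_0: (!(3*q == 10)) && (!(2*g + 2*q < 1 && 5*q < 6*g))
  WP_1: (3*q == 10 ==> ((!(3*q == 10)) && (!(2*d + 2*q < 7 && 5*q < 6*d - 18)))) && ((!(3*q == 10)) ==> (!(2*g + 2*q < 1 && 5*q < 6*g)))
So before the loop: (3*q == 10 ==> ((!(3*q == 10)) && (!(2*d + 2*q < 7 && 5*q < 6*d - 18)))) && ((!(3*q == 10)) ==> (!(2*g + 2*q < 1 && 5*q < 6*g)))
Then branch requires g != d - 6 && (9*d == -11 ==> ((!(9*d == -11)) && (!(8*d < -7 && 9*d < -53)))) && ((!(9*d == -11)) ==> (!(6*d + 2*g < -13 && 15*d < 6*g - 35))); else branch requires (6*q == 4 ==> ((!(6*q == 4)) && (!(2*d + 4*q < 3 && 10*q < 6*d - 28)))) && ((!(6*q == 4)) ==> (!(4*g + 4*q < -3 && 10*q < 12*g - 10))).
Before the if: ((d <= g + 12 && d + g < q + 1) ==> (g != d - 6 && (9*d == -11 ==> ((!(9*d == -11)) && (!(8*d < -7 && 9*d < -53)))) && ((!(9*d == -11)) ==> (!(6*d + 2*g < -13 && 15*d < 6*g - 35))))) && ((!(d <= g + 12 && d + g < q + 1)) ==> ((6*q == 4 ==> ((!(6*q == 4)) && (!(2*d + 4*q < 3 && 10*q < 6*d - 28)))) && ((!(6*q == 4)) ==> (!(4*g + 4*q < -3 && 10*q < 12*g - 10)))))
Answer: WP = ((d <= g + 12 && d + g < q + 1) ==> (g != d - 6 && (9*d == -11 ==> ((!(9*d == -11)) && (!(8*d < -7 && 9*d < -53)))) && ((!(9*d == -11)) ==> (!(6*d + 2*g < -13 && 15*d < 6*g - 35))))) && ((!(d <= g + 12 && d + g < q + 1)) ==> ((6*q == 4 ==> ((!(6*q == 4)) && (!(2*d + 4*q < 3 && 10*q < 6*d - 28)))) && ((!(6*q == 4)) ==> (!(4*g + 4*q < -3 && 10*q < 12*g - 10)))))


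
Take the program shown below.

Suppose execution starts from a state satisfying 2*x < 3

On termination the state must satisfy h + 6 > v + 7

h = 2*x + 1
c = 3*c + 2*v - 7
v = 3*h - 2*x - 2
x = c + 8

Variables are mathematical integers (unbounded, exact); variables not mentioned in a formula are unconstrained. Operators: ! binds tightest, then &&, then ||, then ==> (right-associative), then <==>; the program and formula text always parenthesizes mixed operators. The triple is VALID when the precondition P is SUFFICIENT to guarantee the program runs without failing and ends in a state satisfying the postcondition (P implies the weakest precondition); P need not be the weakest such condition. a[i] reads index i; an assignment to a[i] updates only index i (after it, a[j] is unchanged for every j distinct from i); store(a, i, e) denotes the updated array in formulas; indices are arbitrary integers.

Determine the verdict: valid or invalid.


Working backward. After the program, the postcondition h + 6 > v + 7 must hold; in canonical form it is h > v + 1.
Before x := c + 8: h > v + 1
Before v := 3*h - 2*x - 2: 2*x > 2*h - 1
Before c := 3*c + 2*v - 7: 2*x > 2*h - 1
Before h := 2*x + 1: 2*x < -1
The weakest precondition is 2*x < -1.
Check whether 2*x < 3 implies it.
Countermodel: at the initial state x = 0, the precondition holds but the weakest precondition fails.
Answer: invalid


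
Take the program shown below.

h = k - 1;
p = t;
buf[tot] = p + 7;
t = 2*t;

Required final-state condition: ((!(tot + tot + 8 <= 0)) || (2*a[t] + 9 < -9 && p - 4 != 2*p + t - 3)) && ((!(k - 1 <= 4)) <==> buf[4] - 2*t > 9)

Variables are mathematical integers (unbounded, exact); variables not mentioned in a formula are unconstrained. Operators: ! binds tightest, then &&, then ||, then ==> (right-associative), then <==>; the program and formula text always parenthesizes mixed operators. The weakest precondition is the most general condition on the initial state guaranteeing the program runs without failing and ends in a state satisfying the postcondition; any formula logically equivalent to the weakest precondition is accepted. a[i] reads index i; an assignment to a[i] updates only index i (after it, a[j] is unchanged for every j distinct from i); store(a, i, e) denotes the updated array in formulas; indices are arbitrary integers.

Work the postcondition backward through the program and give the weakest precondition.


Working backward. After the program, the postcondition ((!(tot + tot + 8 <= 0)) || (2*a[t] + 9 < -9 && p - 4 != 2*p + t - 3)) && ((!(k - 1 <= 4)) <==> buf[4] - 2*t > 9) must hold; in canonical form it is ((!(2*tot <= -8)) || (2*a[t] < -18 && p + t != -1)) && ((!(k <= 5)) <==> buf[4] > 2*t + 9).
Before t := 2*t: ((!(2*tot <= -8)) || (2*a[2*t] < -18 && p + 2*t != -1)) && ((!(k <= 5)) <==> buf[4] > 4*t + 9)
Before buf[tot] := p + 7: ((!(2*tot <= -8)) || (2*a[2*t] < -18 && p + 2*t != -1)) && ((!(k <= 5)) <==> store(buf, tot, p + 7)[4] > 4*t + 9)
Before p := t: ((!(2*tot <= -8)) || (2*a[2*t] < -18 && 3*t != -1)) && ((!(k <= 5)) <==> store(buf, tot, t + 7)[4] > 4*t + 9)
Before h := k - 1: ((!(2*tot <= -8)) || (2*a[2*t] < -18 && 3*t != -1)) && ((!(k <= 5)) <==> store(buf, tot, t + 7)[4] > 4*t + 9)
Answer: WP = ((!(2*tot <= -8)) || (2*a[2*t] < -18 && 3*t != -1)) && ((!(k <= 5)) <==> store(buf, tot, t + 7)[4] > 4*t + 9)


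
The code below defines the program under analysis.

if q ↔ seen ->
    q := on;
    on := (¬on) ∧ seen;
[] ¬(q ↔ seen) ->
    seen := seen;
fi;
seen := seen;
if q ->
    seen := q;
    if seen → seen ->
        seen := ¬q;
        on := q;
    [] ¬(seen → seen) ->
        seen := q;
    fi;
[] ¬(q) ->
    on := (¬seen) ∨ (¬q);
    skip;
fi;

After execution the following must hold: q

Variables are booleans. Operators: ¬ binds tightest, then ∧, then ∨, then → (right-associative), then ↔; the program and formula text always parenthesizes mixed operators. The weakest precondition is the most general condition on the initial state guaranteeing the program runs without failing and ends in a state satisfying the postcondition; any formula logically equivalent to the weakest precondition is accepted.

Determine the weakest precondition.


Working backward. After the program, q must hold.
Then branch requires q; else branch requires q.
Before the if: (¬q) → q
Before seen := seen: (¬q) → q
Then branch requires (¬on) → on; else branch requires (¬q) → q.
Before the if: ((q ↔ seen) → ((¬on) → on)) ∧ ((¬(q ↔ seen)) → ((¬q) → q))
Answer: WP = ((q ↔ seen) → ((¬on) → on)) ∧ ((¬(q ↔ seen)) → ((¬q) → q))


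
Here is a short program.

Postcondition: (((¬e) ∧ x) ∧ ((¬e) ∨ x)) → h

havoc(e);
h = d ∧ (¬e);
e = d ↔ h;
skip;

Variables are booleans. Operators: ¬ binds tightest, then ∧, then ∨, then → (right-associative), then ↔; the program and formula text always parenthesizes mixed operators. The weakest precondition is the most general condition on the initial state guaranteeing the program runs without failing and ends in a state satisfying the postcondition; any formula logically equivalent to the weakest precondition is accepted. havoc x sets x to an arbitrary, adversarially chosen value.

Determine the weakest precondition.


Working backward. After the program, the postcondition (((¬e) ∧ x) ∧ ((¬e) ∨ x)) → h must hold; in canonical form it is ((¬e) ∧ x ∧ ((¬e) ∨ x)) → h.
Before skip: ((¬e) ∧ x ∧ ((¬e) ∨ x)) → h
Before e := d ↔ h: ((¬(d ↔ h)) ∧ x ∧ ((¬(d ↔ h)) ∨ x)) → h
Before h := d ∧ (¬e): ((¬(d ↔ (d ∧ (¬e)))) ∧ x ∧ ((¬(d ↔ (d ∧ (¬e)))) ∨ x)) → (d ∧ (¬e))
Before havoc e: ¬(d ∧ x ∧ (d ∨ x))
Answer: WP = ¬(d ∧ x ∧ (d ∨ x))


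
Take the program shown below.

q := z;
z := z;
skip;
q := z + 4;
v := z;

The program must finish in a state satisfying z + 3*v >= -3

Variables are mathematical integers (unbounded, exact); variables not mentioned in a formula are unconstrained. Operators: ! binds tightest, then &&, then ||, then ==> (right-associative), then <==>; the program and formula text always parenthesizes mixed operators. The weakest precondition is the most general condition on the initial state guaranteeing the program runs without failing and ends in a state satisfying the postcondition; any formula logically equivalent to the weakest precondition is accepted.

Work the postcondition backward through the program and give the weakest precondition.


Working backward. After the program, the postcondition z + 3*v >= -3 must hold; in canonical form it is 3*v + z >= -3.
Before v := z: 4*z >= -3
Before q := z + 4: 4*z >= -3
Before skip: 4*z >= -3
Before z := z: 4*z >= -3
Before q := z: 4*z >= -3
Answer: WP = 4*z >= -3


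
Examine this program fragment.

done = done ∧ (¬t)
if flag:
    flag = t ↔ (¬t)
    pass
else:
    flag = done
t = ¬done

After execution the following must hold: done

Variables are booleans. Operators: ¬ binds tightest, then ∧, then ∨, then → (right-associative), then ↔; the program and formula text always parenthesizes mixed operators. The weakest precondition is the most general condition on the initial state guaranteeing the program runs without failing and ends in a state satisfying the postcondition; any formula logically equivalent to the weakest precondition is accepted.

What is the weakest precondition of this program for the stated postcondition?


Working backward. After the program, done must hold.
Before t := ¬done: done
Then branch requires done; else branch requires done.
Before the if: (flag → done) ∧ ((¬flag) → done)
Before done := done ∧ (¬t): (flag → (done ∧ (¬t))) ∧ ((¬flag) → (done ∧ (¬t)))
Answer: WP = (flag → (done ∧ (¬t))) ∧ ((¬flag) → (done ∧ (¬t)))


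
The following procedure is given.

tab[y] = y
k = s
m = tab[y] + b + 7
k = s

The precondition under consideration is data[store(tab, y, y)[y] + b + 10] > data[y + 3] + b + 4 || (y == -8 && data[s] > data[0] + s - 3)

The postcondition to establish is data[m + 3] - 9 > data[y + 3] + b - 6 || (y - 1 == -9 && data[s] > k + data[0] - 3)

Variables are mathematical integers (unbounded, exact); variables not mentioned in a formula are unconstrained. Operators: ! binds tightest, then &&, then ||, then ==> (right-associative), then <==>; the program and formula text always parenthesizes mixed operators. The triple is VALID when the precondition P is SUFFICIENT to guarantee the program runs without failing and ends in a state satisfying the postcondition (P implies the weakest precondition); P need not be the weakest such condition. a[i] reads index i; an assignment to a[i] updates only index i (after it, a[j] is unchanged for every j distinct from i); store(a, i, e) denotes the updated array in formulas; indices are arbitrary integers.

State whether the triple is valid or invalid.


Working backward. After the program, the postcondition data[m + 3] - 9 > data[y + 3] + b - 6 || (y - 1 == -9 && data[s] > k + data[0] - 3) must hold; in canonical form it is data[m + 3] > data[y + 3] + b + 3 || (y == -8 && data[s] > data[0] + k - 3).
Before k := s: data[m + 3] > data[y + 3] + b + 3 || (y == -8 && data[s] > data[0] + s - 3)
Before m := tab[y] + b + 7: data[tab[y] + b + 10] > data[y + 3] + b + 3 || (y == -8 && data[s] > data[0] + s - 3)
Before k := s: data[tab[y] + b + 10] > data[y + 3] + b + 3 || (y == -8 && data[s] > data[0] + s - 3)
Before tab[y] := y: data[store(tab, y, y)[y] + b + 10] > data[y + 3] + b + 3 || (y == -8 && data[s] > data[0] + s - 3)
The weakest precondition is data[store(tab, y, y)[y] + b + 10] > data[y + 3] + b + 3 || (y == -8 && data[s] > data[0] + s - 3).
Check whether data[store(tab, y, y)[y] + b + 10] > data[y + 3] + b + 4 || (y == -8 && data[s] > data[0] + s - 3) implies it.
Every state satisfying the precondition satisfies the weakest precondition: the implication holds.
Answer: valid


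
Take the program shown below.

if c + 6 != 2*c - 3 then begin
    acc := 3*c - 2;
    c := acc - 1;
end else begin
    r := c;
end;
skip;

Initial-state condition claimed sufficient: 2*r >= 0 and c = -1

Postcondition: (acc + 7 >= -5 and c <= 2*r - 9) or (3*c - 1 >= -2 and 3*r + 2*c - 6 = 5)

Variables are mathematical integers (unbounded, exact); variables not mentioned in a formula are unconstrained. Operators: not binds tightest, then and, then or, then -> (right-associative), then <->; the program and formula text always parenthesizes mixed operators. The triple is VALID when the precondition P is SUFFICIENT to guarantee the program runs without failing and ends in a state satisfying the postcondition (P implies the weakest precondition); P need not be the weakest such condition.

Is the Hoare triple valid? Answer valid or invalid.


Working backward. After the program, the postcondition (acc + 7 >= -5 and c <= 2*r - 9) or (3*c - 1 >= -2 and 3*r + 2*c - 6 = 5) must hold; in canonical form it is (acc >= -12 and c <= 2*r - 9) or (3*c >= -1 and 2*c + 3*r = 11).
Before skip: (acc >= -12 and c <= 2*r - 9) or (3*c >= -1 and 2*c + 3*r = 11)
Then branch requires (3*c >= -10 and 3*c <= 2*r - 6) or (9*c >= 8 and 6*c + 3*r = 17); else branch requires (acc >= -12 and c >= 9) or (3*c >= -1 and 5*c = 11).
Before the if: (c != 9 -> ((3*c >= -10 and 3*c <= 2*r - 6) or (9*c >= 8 and 6*c + 3*r = 17))) and ((not (c != 9)) -> ((acc >= -12 and c >= 9) or (3*c >= -1 and 5*c = 11)))
The weakest precondition is (c != 9 -> ((3*c >= -10 and 3*c <= 2*r - 6) or (9*c >= 8 and 6*c + 3*r = 17))) and ((not (c != 9)) -> ((acc >= -12 and c >= 9) or (3*c >= -1 and 5*c = 11))).
Check whether 2*r >= 0 and c = -1 implies it.
Countermodel: at the initial state acc = 0, c = -1, r = 0, the precondition holds but the weakest precondition fails.
Answer: invalid


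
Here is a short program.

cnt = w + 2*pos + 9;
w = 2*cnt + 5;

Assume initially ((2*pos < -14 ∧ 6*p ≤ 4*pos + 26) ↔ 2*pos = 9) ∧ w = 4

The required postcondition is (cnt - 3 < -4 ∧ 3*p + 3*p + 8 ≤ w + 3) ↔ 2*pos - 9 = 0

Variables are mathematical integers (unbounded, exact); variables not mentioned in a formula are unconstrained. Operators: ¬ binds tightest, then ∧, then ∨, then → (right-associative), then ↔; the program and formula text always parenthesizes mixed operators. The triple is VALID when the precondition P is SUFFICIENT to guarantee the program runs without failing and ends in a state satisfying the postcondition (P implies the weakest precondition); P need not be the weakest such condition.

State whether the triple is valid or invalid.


Working backward. After the program, the postcondition (cnt - 3 < -4 ∧ 3*p + 3*p + 8 ≤ w + 3) ↔ 2*pos - 9 = 0 must hold; in canonical form it is (cnt < -1 ∧ 6*p ≤ w - 5) ↔ 2*pos = 9.
Before w := 2*cnt + 5: (cnt < -1 ∧ 6*p ≤ 2*cnt) ↔ 2*pos = 9
Before cnt := w + 2*pos + 9: (2*pos + w < -10 ∧ 6*p ≤ 4*pos + 2*w + 18) ↔ 2*pos = 9
The weakest precondition is (2*pos + w < -10 ∧ 6*p ≤ 4*pos + 2*w + 18) ↔ 2*pos = 9.
Check whether ((2*pos < -14 ∧ 6*p ≤ 4*pos + 26) ↔ 2*pos = 9) ∧ w = 4 implies it.
Every state satisfying the precondition satisfies the weakest precondition: the implication holds.
Answer: valid


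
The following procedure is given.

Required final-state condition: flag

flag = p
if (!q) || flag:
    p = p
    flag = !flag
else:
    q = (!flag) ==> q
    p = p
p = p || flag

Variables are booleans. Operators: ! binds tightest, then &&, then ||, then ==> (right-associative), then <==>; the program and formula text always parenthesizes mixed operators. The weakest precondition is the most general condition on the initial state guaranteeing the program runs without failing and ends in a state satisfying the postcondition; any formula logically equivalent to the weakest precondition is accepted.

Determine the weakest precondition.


Working backward. After the program, flag must hold.
Before p := p || flag: flag
Then branch requires !flag; else branch requires flag.
Before the if: (((!q) || flag) ==> (!flag)) && ((!((!q) || flag)) ==> flag)
Before flag := p: (((!q) || p) ==> (!p)) && ((!((!q) || p)) ==> p)
Answer: WP = (((!q) || p) ==> (!p)) && ((!((!q) || p)) ==> p)


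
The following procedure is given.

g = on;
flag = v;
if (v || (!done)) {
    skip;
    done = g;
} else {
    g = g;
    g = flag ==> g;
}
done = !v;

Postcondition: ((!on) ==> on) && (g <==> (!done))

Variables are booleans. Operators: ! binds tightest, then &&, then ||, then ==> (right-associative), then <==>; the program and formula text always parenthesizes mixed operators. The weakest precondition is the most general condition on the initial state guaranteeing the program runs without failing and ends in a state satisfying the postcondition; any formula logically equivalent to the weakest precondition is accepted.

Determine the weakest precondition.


Working backward. After the program, ((!on) ==> on) && (g <==> (!done)) must hold.
Before done := !v: ((!on) ==> on) && (g <==> v)
Then branch requires ((!on) ==> on) && (g <==> v); else branch requires ((!on) ==> on) && ((flag ==> g) <==> v).
Before the if: ((v || (!done)) ==> (((!on) ==> on) && (g <==> v))) && ((!(v || (!done))) ==> (((!on) ==> on) && ((flag ==> g) <==> v)))
Before flag := v: ((v || (!done)) ==> (((!on) ==> on) && (g <==> v))) && ((!(v || (!done))) ==> (((!on) ==> on) && ((v ==> g) <==> v)))
Before g := on: ((v || (!done)) ==> (((!on) ==> on) && (on <==> v))) && ((!(v || (!done))) ==> (((!on) ==> on) && ((v ==> on) <==> v)))
Answer: WP = ((v || (!done)) ==> (((!on) ==> on) && (on <==> v))) && ((!(v || (!done))) ==> (((!on) ==> on) && ((v ==> on) <==> v)))


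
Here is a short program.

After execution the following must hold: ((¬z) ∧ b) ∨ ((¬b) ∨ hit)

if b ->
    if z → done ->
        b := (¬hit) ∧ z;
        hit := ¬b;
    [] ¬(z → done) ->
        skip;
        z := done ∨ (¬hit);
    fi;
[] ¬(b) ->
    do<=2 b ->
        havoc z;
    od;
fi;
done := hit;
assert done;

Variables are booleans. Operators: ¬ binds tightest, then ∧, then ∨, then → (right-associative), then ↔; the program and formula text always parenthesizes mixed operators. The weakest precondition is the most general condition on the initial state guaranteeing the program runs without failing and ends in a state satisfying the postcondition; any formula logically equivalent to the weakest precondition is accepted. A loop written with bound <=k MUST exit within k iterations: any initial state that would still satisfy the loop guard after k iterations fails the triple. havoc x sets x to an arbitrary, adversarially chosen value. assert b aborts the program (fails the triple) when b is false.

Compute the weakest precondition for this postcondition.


Working backward. After the program, the postcondition ((¬z) ∧ b) ∨ ((¬b) ∨ hit) must hold; in canonical form it is ((¬z) ∧ b) ∨ (¬b) ∨ hit.
Before assert done: done ∧ (((¬z) ∧ b) ∨ (¬b) ∨ hit)
Before done := hit: hit ∧ (((¬z) ∧ b) ∨ (¬b) ∨ hit)
Then branch requires ((z → done) → (¬((¬hit) ∧ z))) ∧ ((¬(z → done)) → (hit ∧ (((¬(done ∨ (¬hit))) ∧ b) ∨ (¬b) ∨ hit))); else branch requires (b → ((b → ((¬b) ∧ hit ∧ ((¬b) ∨ hit))) ∧ ((¬b) → (hit ∧ ((¬b) ∨ hit))) ∧ ((¬b) → hit))) ∧ ((¬b) → (hit ∧ (((¬z) ∧ b) ∨ (¬b) ∨ hit))).
Before the if: (b → (((z → done) → (¬((¬hit) ∧ z))) ∧ ((¬(z → done)) → (hit ∧ (((¬(done ∨ (¬hit))) ∧ b) ∨ (¬b) ∨ hit))))) ∧ ((¬b) → ((b → ((b → ((¬b) ∧ hit ∧ ((¬b) ∨ hit))) ∧ ((¬b) → (hit ∧ ((¬b) ∨ hit))) ∧ ((¬b) → hit))) ∧ ((¬b) → (hit ∧ (((¬z) ∧ b) ∨ (¬b) ∨ hit)))))
Answer: WP = (b → (((z → done) → (¬((¬hit) ∧ z))) ∧ ((¬(z → done)) → (hit ∧ (((¬(done ∨ (¬hit))) ∧ b) ∨ (¬b) ∨ hit))))) ∧ ((¬b) → ((b → ((b → ((¬b) ∧ hit ∧ ((¬b) ∨ hit))) ∧ ((¬b) → (hit ∧ ((¬b) ∨ hit))) ∧ ((¬b) → hit))) ∧ ((¬b) → (hit ∧ (((¬z) ∧ b) ∨ (¬b) ∨ hit)))))


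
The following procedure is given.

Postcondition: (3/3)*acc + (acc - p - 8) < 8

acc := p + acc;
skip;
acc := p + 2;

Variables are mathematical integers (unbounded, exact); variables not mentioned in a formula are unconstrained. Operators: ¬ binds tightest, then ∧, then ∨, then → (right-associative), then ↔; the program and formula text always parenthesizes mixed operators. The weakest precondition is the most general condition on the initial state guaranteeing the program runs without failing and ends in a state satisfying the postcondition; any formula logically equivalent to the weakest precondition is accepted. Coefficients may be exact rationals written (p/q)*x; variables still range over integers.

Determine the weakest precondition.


Working backward. After the program, the postcondition (3/3)*acc + (acc - p - 8) < 8 must hold; in canonical form it is 2*acc < p + 16.
Before acc := p + 2: p < 12
Before skip: p < 12
Before acc := p + acc: p < 12
Answer: WP = p < 12


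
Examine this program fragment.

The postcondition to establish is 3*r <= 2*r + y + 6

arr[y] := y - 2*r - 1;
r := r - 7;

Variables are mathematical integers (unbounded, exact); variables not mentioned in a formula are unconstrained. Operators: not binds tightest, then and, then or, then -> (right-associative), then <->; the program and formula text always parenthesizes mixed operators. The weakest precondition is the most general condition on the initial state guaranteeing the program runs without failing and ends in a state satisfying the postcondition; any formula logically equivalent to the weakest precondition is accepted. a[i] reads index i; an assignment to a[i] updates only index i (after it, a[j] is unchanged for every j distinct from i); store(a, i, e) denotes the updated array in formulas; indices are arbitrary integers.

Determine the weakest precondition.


Working backward. After the program, the postcondition 3*r <= 2*r + y + 6 must hold; in canonical form it is r <= y + 6.
Before r := r - 7: r <= y + 13
Before arr[y] := y - 2*r - 1: r <= y + 13
Answer: WP = r <= y + 13


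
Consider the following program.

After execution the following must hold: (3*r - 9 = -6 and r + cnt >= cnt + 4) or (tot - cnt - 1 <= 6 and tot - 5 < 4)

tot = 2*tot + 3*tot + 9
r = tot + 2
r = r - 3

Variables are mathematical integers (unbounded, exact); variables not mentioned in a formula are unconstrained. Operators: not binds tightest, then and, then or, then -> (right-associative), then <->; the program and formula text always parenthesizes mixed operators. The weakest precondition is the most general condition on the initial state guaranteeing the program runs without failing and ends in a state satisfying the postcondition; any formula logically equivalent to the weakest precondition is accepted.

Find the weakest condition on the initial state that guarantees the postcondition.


Working backward. After the program, the postcondition (3*r - 9 = -6 and r + cnt >= cnt + 4) or (tot - cnt - 1 <= 6 and tot - 5 < 4) must hold; in canonical form it is (3*r = 3 and r >= 4) or (tot <= cnt + 7 and tot < 9).
Before r := r - 3: (3*r = 12 and r >= 7) or (tot <= cnt + 7 and tot < 9)
Before r := tot + 2: (3*tot = 6 and tot >= 5) or (tot <= cnt + 7 and tot < 9)
Before tot := 2*tot + 3*tot + 9: (15*tot = -21 and 5*tot >= -4) or (5*tot <= cnt - 2 and 5*tot < 0)
Answer: WP = (15*tot = -21 and 5*tot >= -4) or (5*tot <= cnt - 2 and 5*tot < 0)


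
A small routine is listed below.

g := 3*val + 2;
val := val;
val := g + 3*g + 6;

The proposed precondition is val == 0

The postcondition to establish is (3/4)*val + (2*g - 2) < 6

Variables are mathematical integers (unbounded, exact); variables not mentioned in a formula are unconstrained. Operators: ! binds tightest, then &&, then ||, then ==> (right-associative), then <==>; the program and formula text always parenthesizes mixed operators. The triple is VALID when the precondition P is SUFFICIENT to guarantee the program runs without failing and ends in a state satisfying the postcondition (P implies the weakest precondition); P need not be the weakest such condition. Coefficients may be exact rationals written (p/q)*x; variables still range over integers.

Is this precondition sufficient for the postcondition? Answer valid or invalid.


Working backward. After the program, the postcondition (3/4)*val + (2*g - 2) < 6 must hold; in canonical form it is 2*g + (3/4)*val < 8.
Before val := g + 3*g + 6: 5*g < 7/2
Before val := val: 5*g < 7/2
Before g := 3*val + 2: 15*val < -13/2
The weakest precondition is 15*val < -13/2.
Check whether val == 0 implies it.
Countermodel: at the initial state val = 0, the precondition holds but the weakest precondition fails.
Answer: invalid


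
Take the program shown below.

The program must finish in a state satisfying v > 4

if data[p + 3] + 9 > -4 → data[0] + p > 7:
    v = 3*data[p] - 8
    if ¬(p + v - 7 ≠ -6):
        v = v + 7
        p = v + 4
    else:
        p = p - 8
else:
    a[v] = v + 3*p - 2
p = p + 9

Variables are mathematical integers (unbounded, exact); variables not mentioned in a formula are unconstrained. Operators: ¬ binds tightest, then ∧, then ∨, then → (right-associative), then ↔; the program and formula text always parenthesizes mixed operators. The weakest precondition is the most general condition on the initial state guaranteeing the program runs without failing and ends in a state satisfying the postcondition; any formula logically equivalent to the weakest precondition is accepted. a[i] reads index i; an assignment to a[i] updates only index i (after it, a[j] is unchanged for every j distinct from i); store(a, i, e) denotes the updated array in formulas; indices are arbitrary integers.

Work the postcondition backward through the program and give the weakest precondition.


Working backward. After the program, v > 4 must hold.
Before p := p + 9: v > 4
Then branch requires ((¬(3*data[p] + p ≠ 9)) → 3*data[p] > 5) ∧ (3*data[p] + p ≠ 9 → 3*data[p] > 12); else branch requires v > 4.
Before the if: ((data[p + 3] > -13 → data[0] + p > 7) → (((¬(3*data[p] + p ≠ 9)) → 3*data[p] > 5) ∧ (3*data[p] + p ≠ 9 → 3*data[p] > 12))) ∧ ((¬(data[p + 3] > -13 → data[0] + p > 7)) → v > 4)
Answer: WP = ((data[p + 3] > -13 → data[0] + p > 7) → (((¬(3*data[p] + p ≠ 9)) → 3*data[p] > 5) ∧ (3*data[p] + p ≠ 9 → 3*data[p] > 12))) ∧ ((¬(data[p + 3] > -13 → data[0] + p > 7)) → v > 4)


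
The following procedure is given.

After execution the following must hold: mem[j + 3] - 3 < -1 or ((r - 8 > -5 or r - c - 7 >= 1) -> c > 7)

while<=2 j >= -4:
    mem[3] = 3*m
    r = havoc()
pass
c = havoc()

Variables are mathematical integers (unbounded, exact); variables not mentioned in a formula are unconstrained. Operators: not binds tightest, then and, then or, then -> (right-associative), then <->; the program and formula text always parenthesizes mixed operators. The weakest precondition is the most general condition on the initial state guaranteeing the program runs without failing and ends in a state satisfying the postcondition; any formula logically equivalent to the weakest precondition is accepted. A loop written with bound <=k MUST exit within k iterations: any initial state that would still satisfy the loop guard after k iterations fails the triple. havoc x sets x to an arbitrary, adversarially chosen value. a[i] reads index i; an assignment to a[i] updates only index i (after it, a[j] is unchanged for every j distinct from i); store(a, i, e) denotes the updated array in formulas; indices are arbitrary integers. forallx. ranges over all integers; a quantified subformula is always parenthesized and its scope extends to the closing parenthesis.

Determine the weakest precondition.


Working backward. After the program, the postcondition mem[j + 3] - 3 < -1 or ((r - 8 > -5 or r - c - 7 >= 1) -> c > 7) must hold; in canonical form it is mem[j + 3] < 2 or ((r > 3 or r >= c + 8) -> c > 7).
Before havoc c: forall c_1. (mem[j + 3] < 2 or ((r > 3 or r >= c_1 + 8) -> c_1 > 7))
Before skip: forall c_1. (mem[j + 3] < 2 or ((r > 3 or r >= c_1 + 8) -> c_1 > 7))
Before the loop (bound <=2), unroll the exhaustion recursion (WP_0 = exit-now case; WP_j = one more guarded iteration, up to j = 2):
  WP_0: (not (j >= -4)) and (forall c_1. (mem[j + 3] < 2 or ((r > 3 or r >= c_1 + 8) -> c_1 > 7)))
  WP_1: (j >= -4 -> (forall r_1. ((not (j >= -4)) and (forall c_1. (store(mem, 3, 3*m)[j + 3] < 2 or ((r_1 > 3 or r_1 >= c_1 + 8) -> c_1 > 7)))))) and ((not (j >= -4)) -> (forall c_1. (mem[j + 3] < 2 or ((r > 3 or r >= c_1 + 8) -> c_1 > 7))))
  WP_2: (j >= -4 -> (forall r_2. ((j >= -4 -> (forall r_1. ((not (j >= -4)) and (forall c_1. (store(store(mem, 3, 3*m), 3, 3*m)[j + 3] < 2 or ((r_1 > 3 or r_1 >= c_1 + 8) -> c_1 > 7)))))) and ((not (j >= -4)) -> (forall c_1. (store(mem, 3, 3*m)[j + 3] < 2 or ((r_2 > 3 or r_2 >= c_1 + 8) -> c_1 > 7))))))) and ((not (j >= -4)) -> (forall c_1. (mem[j + 3] < 2 or ((r > 3 or r >= c_1 + 8) -> c_1 > 7))))
So before the loop: (j >= -4 -> (forall r_2. ((j >= -4 -> (forall r_1. ((not (j >= -4)) and (forall c_1. (store(store(mem, 3, 3*m), 3, 3*m)[j + 3] < 2 or ((r_1 > 3 or r_1 >= c_1 + 8) -> c_1 > 7)))))) and ((not (j >= -4)) -> (forall c_1. (store(mem, 3, 3*m)[j + 3] < 2 or ((r_2 > 3 or r_2 >= c_1 + 8) -> c_1 > 7))))))) and ((not (j >= -4)) -> (forall c_1. (mem[j + 3] < 2 or ((r > 3 or r >= c_1 + 8) -> c_1 > 7))))
Answer: WP = (j >= -4 -> (forall r_2. ((j >= -4 -> (forall r_1. ((not (j >= -4)) and (forall c_1. (store(store(mem, 3, 3*m), 3, 3*m)[j + 3] < 2 or ((r_1 > 3 or r_1 >= c_1 + 8) -> c_1 > 7)))))) and ((not (j >= -4)) -> (forall c_1. (store(mem, 3, 3*m)[j + 3] < 2 or ((r_2 > 3 or r_2 >= c_1 + 8) -> c_1 > 7))))))) and ((not (j >= -4)) -> (forall c_1. (mem[j + 3] < 2 or ((r > 3 or r >= c_1 + 8) -> c_1 > 7))))


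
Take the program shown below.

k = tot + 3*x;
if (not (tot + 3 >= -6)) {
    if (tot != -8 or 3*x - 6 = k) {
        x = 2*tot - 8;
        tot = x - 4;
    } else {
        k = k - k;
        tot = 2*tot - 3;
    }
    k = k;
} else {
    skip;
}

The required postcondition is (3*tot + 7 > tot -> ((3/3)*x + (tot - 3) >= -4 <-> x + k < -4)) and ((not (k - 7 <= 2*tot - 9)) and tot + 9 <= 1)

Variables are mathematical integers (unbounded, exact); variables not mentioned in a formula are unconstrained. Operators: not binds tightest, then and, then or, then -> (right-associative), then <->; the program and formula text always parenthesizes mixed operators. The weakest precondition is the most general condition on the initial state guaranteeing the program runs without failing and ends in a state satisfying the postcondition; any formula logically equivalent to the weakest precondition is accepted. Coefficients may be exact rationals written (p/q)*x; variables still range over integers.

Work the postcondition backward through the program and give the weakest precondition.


Working backward. After the program, the postcondition (3*tot + 7 > tot -> ((3/3)*x + (tot - 3) >= -4 <-> x + k < -4)) and ((not (k - 7 <= 2*tot - 9)) and tot + 9 <= 1) must hold; in canonical form it is (2*tot > -7 -> (tot + x >= -1 <-> k + x < -4)) and (not (k <= 2*tot - 2)) and tot <= -8.
Then branch requires ((tot != -8 or 3*x = k + 6) -> ((4*tot > 17 -> (4*tot >= 19 <-> k + 2*tot < 4)) and (not (k <= 4*tot - 26)) and 2*tot <= 4)) and ((not (tot != -8 or 3*x = k + 6)) -> ((4*tot > -1 -> (2*tot + x >= 2 <-> x < -4)) and (not (4*tot >= 8)) and 2*tot <= -5)); else branch requires (2*tot > -7 -> (tot + x >= -1 <-> k + x < -4)) and (not (k <= 2*tot - 2)) and tot <= -8.
Before the if: ((not (tot >= -9)) -> (((tot != -8 or 3*x = k + 6) -> ((4*tot > 17 -> (4*tot >= 19 <-> k + 2*tot < 4)) and (not (k <= 4*tot - 26)) and 2*tot <= 4)) and ((not (tot != -8 or 3*x = k + 6)) -> ((4*tot > -1 -> (2*tot + x >= 2 <-> x < -4)) and (not (4*tot >= 8)) and 2*tot <= -5)))) and (tot >= -9 -> ((2*tot > -7 -> (tot + x >= -1 <-> k + x < -4)) and (not (k <= 2*tot - 2)) and tot <= -8))
Before k := tot + 3*x: ((not (tot >= -9)) -> (((tot != -8 or tot = -6) -> ((4*tot > 17 -> (4*tot >= 19 <-> 3*tot + 3*x < 4)) and (not (3*x <= 3*tot - 26)) and 2*tot <= 4)) and ((not (tot != -8 or tot = -6)) -> ((4*tot > -1 -> (2*tot + x >= 2 <-> x < -4)) and (not (4*tot >= 8)) and 2*tot <= -5)))) and (tot >= -9 -> ((2*tot > -7 -> (tot + x >= -1 <-> tot + 4*x < -4)) and (not (3*x <= tot - 2)) and tot <= -8))
Answer: WP = ((not (tot >= -9)) -> (((tot != -8 or tot = -6) -> ((4*tot > 17 -> (4*tot >= 19 <-> 3*tot + 3*x < 4)) and (not (3*x <= 3*tot - 26)) and 2*tot <= 4)) and ((not (tot != -8 or tot = -6)) -> ((4*tot > -1 -> (2*tot + x >= 2 <-> x < -4)) and (not (4*tot >= 8)) and 2*tot <= -5)))) and (tot >= -9 -> ((2*tot > -7 -> (tot + x >= -1 <-> tot + 4*x < -4)) and (not (3*x <= tot - 2)) and tot <= -8))


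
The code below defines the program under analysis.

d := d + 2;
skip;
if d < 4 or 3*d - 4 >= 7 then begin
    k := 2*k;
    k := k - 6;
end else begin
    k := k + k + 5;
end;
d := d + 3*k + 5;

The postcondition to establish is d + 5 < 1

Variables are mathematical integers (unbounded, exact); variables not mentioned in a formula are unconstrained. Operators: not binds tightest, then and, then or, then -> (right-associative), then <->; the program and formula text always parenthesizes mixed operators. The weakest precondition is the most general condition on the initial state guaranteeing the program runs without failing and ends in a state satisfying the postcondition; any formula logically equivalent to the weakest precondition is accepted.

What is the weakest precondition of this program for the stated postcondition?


Working backward. After the program, the postcondition d + 5 < 1 must hold; in canonical form it is d < -4.
Before d := d + 3*k + 5: d + 3*k < -9
Then branch requires d + 6*k < 9; else branch requires d + 6*k < -24.
Before the if: ((d < 4 or 3*d >= 11) -> d + 6*k < 9) and ((not (d < 4 or 3*d >= 11)) -> d + 6*k < -24)
Before skip: ((d < 4 or 3*d >= 11) -> d + 6*k < 9) and ((not (d < 4 or 3*d >= 11)) -> d + 6*k < -24)
Before d := d + 2: ((d < 2 or 3*d >= 5) -> d + 6*k < 7) and ((not (d < 2 or 3*d >= 5)) -> d + 6*k < -26)
Answer: WP = ((d < 2 or 3*d >= 5) -> d + 6*k < 7) and ((not (d < 2 or 3*d >= 5)) -> d + 6*k < -26)


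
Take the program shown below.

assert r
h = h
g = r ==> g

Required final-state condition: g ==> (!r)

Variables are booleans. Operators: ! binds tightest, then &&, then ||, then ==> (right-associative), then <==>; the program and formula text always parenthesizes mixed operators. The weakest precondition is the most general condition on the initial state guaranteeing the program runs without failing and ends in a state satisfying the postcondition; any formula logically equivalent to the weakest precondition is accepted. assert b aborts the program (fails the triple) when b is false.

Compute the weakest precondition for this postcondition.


Working backward. After the program, g ==> (!r) must hold.
Before g := r ==> g: (r ==> g) ==> (!r)
Before h := h: (r ==> g) ==> (!r)
Before assert r: r && ((r ==> g) ==> (!r))
Answer: WP = r && ((r ==> g) ==> (!r))


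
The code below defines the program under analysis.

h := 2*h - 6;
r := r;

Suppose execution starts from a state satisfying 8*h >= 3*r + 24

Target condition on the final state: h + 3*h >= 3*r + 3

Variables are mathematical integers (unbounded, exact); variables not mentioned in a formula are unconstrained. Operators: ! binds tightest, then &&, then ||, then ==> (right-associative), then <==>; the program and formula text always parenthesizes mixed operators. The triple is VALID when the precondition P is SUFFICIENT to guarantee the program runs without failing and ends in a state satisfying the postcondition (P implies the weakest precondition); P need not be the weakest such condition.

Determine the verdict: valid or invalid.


Working backward. After the program, the postcondition h + 3*h >= 3*r + 3 must hold; in canonical form it is 4*h >= 3*r + 3.
Before r := r: 4*h >= 3*r + 3
Before h := 2*h - 6: 8*h >= 3*r + 27
The weakest precondition is 8*h >= 3*r + 27.
Check whether 8*h >= 3*r + 24 implies it.
Countermodel: at the initial state h = 3, r = 0, the precondition holds but the weakest precondition fails.
Answer: invalid


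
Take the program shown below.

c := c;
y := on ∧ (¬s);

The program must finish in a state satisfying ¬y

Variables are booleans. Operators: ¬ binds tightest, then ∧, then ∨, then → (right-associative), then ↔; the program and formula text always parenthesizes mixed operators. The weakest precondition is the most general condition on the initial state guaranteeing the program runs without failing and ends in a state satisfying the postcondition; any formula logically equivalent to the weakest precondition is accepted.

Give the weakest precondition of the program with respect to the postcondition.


Working backward. After the program, ¬y must hold.
Before y := on ∧ (¬s): ¬(on ∧ (¬s))
Before c := c: ¬(on ∧ (¬s))
Answer: WP = ¬(on ∧ (¬s))


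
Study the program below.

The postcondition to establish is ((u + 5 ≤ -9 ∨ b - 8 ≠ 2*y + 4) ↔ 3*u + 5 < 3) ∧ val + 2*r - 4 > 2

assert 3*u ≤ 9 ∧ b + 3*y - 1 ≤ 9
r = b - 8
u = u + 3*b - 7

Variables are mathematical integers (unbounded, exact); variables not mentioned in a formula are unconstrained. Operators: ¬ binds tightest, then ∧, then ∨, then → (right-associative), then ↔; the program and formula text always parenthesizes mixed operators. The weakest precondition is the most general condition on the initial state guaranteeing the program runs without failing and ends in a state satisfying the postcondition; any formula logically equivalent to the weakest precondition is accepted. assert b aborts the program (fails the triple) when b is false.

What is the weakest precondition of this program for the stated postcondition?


Working backward. After the program, the postcondition ((u + 5 ≤ -9 ∨ b - 8 ≠ 2*y + 4) ↔ 3*u + 5 < 3) ∧ val + 2*r - 4 > 2 must hold; in canonical form it is ((u ≤ -14 ∨ b ≠ 2*y + 12) ↔ 3*u < -2) ∧ 2*r + val > 6.
Before u := u + 3*b - 7: ((3*b + u ≤ -7 ∨ b ≠ 2*y + 12) ↔ 9*b + 3*u < 19) ∧ 2*r + val > 6
Before r := b - 8: ((3*b + u ≤ -7 ∨ b ≠ 2*y + 12) ↔ 9*b + 3*u < 19) ∧ 2*b + val > 22
Before assert 3*u ≤ 9 ∧ b + 3*y - 1 ≤ 9: 3*u ≤ 9 ∧ b + 3*y ≤ 10 ∧ ((3*b + u ≤ -7 ∨ b ≠ 2*y + 12) ↔ 9*b + 3*u < 19) ∧ 2*b + val > 22
Answer: WP = 3*u ≤ 9 ∧ b + 3*y ≤ 10 ∧ ((3*b + u ≤ -7 ∨ b ≠ 2*y + 12) ↔ 9*b + 3*u < 19) ∧ 2*b + val > 22


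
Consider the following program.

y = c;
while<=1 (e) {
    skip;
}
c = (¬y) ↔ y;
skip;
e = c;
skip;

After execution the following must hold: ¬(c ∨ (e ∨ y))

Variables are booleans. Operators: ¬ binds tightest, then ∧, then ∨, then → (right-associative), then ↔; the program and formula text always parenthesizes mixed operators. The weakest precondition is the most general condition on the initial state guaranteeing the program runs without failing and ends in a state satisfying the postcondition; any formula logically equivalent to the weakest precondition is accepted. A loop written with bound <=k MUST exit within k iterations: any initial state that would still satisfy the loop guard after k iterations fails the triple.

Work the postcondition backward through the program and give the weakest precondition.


Working backward. After the program, the postcondition ¬(c ∨ (e ∨ y)) must hold; in canonical form it is ¬(c ∨ e ∨ y).
Before skip: ¬(c ∨ e ∨ y)
Before e := c: ¬(c ∨ y)
Before skip: ¬(c ∨ y)
Before c := (¬y) ↔ y: ¬(((¬y) ↔ y) ∨ y)
Before the loop (bound <=1), unroll the exhaustion recursion (WP_0 = exit-now case; WP_j = one more guarded iteration, up to j = 1):
  WP_0: (¬e) ∧ (¬(((¬y) ↔ y) ∨ y))
  WP_1: (e → ((¬e) ∧ (¬(((¬y) ↔ y) ∨ y)))) ∧ ((¬e) → (¬(((¬y) ↔ y) ∨ y)))
So before the loop: (e → ((¬e) ∧ (¬(((¬y) ↔ y) ∨ y)))) ∧ ((¬e) → (¬(((¬y) ↔ y) ∨ y)))
Before y := c: (e → ((¬e) ∧ (¬(((¬c) ↔ c) ∨ c)))) ∧ ((¬e) → (¬(((¬c) ↔ c) ∨ c)))
Answer: WP = (e → ((¬e) ∧ (¬(((¬c) ↔ c) ∨ c)))) ∧ ((¬e) → (¬(((¬c) ↔ c) ∨ c)))
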